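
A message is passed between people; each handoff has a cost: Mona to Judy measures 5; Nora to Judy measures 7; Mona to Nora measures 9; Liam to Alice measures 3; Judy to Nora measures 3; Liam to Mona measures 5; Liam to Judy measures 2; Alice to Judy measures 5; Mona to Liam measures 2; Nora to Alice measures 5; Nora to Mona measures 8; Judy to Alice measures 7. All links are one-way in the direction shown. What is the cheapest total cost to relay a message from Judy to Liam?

Candidate routes:
Judy - Nora - Mona - Liam: 3 + 8 + 2 = 13
Shortest: 13.

13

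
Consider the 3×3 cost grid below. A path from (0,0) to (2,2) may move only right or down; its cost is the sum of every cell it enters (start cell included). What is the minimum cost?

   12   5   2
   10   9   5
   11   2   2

26

Path (0,0) → (0,1) → (0,2) → (1,2) → (2,2): 12 + 5 + 2 + 5 + 2 = 26.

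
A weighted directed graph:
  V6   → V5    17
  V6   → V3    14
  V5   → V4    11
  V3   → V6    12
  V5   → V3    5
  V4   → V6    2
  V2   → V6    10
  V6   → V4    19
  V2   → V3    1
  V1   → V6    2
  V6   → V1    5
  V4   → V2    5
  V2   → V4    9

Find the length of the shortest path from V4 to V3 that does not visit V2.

16

Candidate routes:
V4→V6→V5→V3: 2 + 17 + 5 = 24
V4→V6→V3: 2 + 14 = 16
Best route has total 16.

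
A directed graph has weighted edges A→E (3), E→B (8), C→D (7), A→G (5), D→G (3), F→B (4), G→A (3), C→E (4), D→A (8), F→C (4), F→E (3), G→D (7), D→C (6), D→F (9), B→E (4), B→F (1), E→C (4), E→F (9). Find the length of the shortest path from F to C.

Paths from F to C:
F → B → E → C: 4 + 4 + 4 = 12
F → E → C: 3 + 4 = 7
F → C: 4
Shortest: 4.

4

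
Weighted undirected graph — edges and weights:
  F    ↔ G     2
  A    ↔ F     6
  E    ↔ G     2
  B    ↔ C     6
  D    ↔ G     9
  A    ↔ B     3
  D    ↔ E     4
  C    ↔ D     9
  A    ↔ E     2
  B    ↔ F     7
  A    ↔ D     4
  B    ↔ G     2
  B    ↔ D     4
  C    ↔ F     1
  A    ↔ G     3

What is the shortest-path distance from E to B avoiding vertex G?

5

Some routes from E to B avoiding G:
E → D → B: 4 + 4 = 8
E → A → D → B: 2 + 4 + 4 = 10
E → A → B: 2 + 3 = 5
E → D → A → B: 4 + 4 + 3 = 11
The minimum is 5.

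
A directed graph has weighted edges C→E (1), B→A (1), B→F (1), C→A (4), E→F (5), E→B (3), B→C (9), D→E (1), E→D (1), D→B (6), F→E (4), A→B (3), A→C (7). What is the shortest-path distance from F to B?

Candidate routes:
F -> E -> B: 4 + 3 = 7
F -> E -> D -> B: 4 + 1 + 6 = 11
Shortest: 7.

7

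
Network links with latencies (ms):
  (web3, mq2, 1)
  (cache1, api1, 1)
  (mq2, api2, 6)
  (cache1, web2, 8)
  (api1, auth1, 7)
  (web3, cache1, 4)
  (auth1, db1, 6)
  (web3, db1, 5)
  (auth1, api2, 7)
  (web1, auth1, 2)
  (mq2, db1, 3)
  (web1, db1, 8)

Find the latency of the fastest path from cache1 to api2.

11

A few of the cache1→api2 routes:
cache1-api1-auth1-api2: 1 + 7 + 7 = 15
cache1-web3-db1-auth1-api2: 4 + 5 + 6 + 7 = 22
cache1-web3-db1-mq2-api2: 4 + 5 + 3 + 6 = 18
cache1-web3-mq2-api2: 4 + 1 + 6 = 11
cache1-web3-mq2-db1-auth1-api2: 4 + 1 + 3 + 6 + 7 = 21
The minimum is 11 ms.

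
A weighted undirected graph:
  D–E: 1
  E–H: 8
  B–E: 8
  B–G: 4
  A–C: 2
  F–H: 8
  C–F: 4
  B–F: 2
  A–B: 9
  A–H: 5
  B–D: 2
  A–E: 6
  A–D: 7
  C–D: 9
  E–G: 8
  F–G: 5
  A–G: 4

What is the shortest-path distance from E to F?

5

Checking several routes:
E - G - F: 8 + 5 = 13
E - D - B - F: 1 + 2 + 2 = 5
E - A - C - F: 6 + 2 + 4 = 12
E - D - B - G - F: 1 + 2 + 4 + 5 = 12
E - B - F: 8 + 2 = 10
Best route has total 5.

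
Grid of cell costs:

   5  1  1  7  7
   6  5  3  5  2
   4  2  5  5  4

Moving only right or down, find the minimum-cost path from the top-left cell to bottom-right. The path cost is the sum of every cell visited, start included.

One optimal route is (0,0) (0,1) (0,2) (1,2) (1,3) (1,4) (2,4).
Its cost is 5 + 1 + 1 + 3 + 5 + 2 + 4 = 21.
For comparison, the top-then-right route costs 27.

21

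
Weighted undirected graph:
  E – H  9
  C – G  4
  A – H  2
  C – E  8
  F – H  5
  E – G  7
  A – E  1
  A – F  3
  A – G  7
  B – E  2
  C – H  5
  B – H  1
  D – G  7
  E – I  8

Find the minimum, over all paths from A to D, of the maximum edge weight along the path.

Checking several routes:
A→H→C→G→D: max(2, 5, 4, 7) = 7
A→H→B→E→G→D: max(2, 1, 2, 7, 7) = 7
A→G→D: max(7, 7) = 7
A→F→H→C→G→D: max(3, 5, 5, 4, 7) = 7
A→F→H→B→E→G→D: max(3, 5, 1, 2, 7, 7) = 7
Best route has worst link 7.

7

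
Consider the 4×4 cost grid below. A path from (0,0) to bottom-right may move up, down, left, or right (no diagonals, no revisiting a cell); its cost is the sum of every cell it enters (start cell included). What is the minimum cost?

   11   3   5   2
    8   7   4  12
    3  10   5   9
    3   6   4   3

35

Path (0,0) → (0,1) → (0,2) → (1,2) → (2,2) → (3,2) → (3,3): 11 + 3 + 5 + 4 + 5 + 4 + 3 = 35.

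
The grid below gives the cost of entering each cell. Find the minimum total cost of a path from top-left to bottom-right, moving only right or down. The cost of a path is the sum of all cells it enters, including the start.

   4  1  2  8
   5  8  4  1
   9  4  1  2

14

Take (0,0) (0,1) (0,2) (1,2) (1,3) (2,3) for a total of 4 + 1 + 2 + 4 + 1 + 2 = 14.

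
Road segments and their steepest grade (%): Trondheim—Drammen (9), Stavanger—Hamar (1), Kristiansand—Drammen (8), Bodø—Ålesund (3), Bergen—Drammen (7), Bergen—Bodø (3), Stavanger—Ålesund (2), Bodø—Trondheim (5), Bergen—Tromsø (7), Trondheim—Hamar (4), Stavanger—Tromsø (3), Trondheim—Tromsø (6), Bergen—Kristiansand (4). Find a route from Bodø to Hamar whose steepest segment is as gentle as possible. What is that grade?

3

Checking several routes:
Bodø - Ålesund - Stavanger - Hamar: max(3, 2, 1) = 3
Bodø - Ålesund - Stavanger - Tromsø - Trondheim - Hamar: max(3, 2, 3, 6, 4) = 6
Bodø - Trondheim - Tromsø - Stavanger - Hamar: max(5, 6, 3, 1) = 6
Bodø - Trondheim - Hamar: max(5, 4) = 5
Smallest bottleneck: 3%.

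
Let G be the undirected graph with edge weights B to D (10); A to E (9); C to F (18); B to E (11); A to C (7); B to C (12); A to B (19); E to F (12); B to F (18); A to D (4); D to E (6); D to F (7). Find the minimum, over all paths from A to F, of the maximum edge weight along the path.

7

Some routes from A to F:
A → E → D → F: max(9, 6, 7) = 9
A → D → F: max(4, 7) = 7
A → C → B → D → F: max(7, 12, 10, 7) = 12
A → E → B → D → F: max(9, 11, 10, 7) = 11
A → E → F: max(9, 12) = 12
The minimum achievable maximum is 7.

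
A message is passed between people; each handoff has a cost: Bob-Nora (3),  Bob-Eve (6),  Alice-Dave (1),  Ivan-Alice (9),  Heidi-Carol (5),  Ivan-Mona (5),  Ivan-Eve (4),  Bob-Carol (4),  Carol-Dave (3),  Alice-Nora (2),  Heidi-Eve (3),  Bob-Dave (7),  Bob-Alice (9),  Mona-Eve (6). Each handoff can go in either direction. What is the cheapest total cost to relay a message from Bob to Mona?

12

Some routes from Bob to Mona:
Bob - Carol - Heidi - Eve - Mona: 4 + 5 + 3 + 6 = 18
Bob - Eve - Mona: 6 + 6 = 12
Bob - Eve - Ivan - Mona: 6 + 4 + 5 = 15
Shortest: 12.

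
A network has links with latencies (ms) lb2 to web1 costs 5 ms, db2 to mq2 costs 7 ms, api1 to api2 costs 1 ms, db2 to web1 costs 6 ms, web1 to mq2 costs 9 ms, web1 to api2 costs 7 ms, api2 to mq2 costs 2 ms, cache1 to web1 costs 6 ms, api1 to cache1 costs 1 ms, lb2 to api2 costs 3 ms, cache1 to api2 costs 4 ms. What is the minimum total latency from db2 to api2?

Comparing a few candidate routes:
db2 - mq2 - api2: 7 + 2 = 9
db2 - web1 - cache1 - api1 - api2: 6 + 6 + 1 + 1 = 14
db2 - web1 - api2: 6 + 7 = 13
Shortest: 9 ms.

9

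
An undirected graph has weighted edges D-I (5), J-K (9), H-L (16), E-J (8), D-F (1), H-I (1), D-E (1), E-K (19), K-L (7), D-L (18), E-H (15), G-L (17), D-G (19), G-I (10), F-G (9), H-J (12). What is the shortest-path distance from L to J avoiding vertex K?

Comparing a few candidate routes:
L -> H -> I -> D -> E -> J: 16 + 1 + 5 + 1 + 8 = 31
L -> H -> J: 16 + 12 = 28
L -> D -> E -> J: 18 + 1 + 8 = 27
Best route has total 27.

27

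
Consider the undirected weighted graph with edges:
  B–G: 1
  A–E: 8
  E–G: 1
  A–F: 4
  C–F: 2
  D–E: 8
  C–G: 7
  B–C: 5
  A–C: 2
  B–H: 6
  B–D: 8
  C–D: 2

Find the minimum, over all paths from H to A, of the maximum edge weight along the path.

6

Comparing a few candidate routes:
H - B - G - C - F - A: max(6, 1, 7, 2, 4) = 7
H - B - C - A: max(6, 5, 2) = 6
H - B - C - F - A: max(6, 5, 2, 4) = 6
H - B - G - C - A: max(6, 1, 7, 2) = 7
The minimum achievable maximum is 6.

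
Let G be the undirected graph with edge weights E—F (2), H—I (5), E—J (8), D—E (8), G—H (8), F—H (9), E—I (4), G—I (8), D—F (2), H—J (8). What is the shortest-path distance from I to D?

Some routes from I to D:
I - E - D: 4 + 8 = 12
I - E - F - D: 4 + 2 + 2 = 8
I - H - F - D: 5 + 9 + 2 = 16
Shortest: 8.

8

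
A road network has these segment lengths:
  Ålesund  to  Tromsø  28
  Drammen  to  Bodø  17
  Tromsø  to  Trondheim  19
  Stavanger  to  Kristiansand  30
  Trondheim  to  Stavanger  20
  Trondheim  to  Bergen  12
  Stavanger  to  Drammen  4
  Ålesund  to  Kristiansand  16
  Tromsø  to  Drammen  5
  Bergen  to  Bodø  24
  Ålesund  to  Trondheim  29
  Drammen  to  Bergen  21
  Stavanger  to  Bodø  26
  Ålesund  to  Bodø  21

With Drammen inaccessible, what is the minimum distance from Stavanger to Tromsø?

Comparing a few candidate routes:
Stavanger-Trondheim-Tromsø: 20 + 19 = 39
Stavanger-Trondheim-Ålesund-Tromsø: 20 + 29 + 28 = 77
Stavanger-Bodø-Bergen-Trondheim-Tromsø: 26 + 24 + 12 + 19 = 81
Stavanger-Kristiansand-Ålesund-Tromsø: 30 + 16 + 28 = 74
Stavanger-Bodø-Ålesund-Tromsø: 26 + 21 + 28 = 75
Best route has total 39.

39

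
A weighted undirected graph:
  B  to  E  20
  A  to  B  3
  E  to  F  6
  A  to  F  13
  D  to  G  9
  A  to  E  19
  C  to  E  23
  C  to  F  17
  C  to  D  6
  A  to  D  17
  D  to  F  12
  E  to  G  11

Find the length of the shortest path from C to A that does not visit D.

30

Comparing a few candidate routes:
C→E→F→A: 23 + 6 + 13 = 42
C→F→A: 17 + 13 = 30
C→F→E→A: 17 + 6 + 19 = 42
Best route has total 30.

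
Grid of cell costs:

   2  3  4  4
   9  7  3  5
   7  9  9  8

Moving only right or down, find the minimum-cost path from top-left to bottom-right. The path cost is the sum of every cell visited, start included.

Cheapest: r0c0 -> r0c1 -> r0c2 -> r1c2 -> r1c3 -> r2c3
  2 + 3 + 4 + 3 + 5 + 8 = 25
(Top row then right column would cost 26.)

25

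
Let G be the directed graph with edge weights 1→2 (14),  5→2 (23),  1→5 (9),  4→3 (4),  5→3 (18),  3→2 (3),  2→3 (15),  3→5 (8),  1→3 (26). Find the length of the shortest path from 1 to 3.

Candidate routes:
1 -> 5 -> 2 -> 3: 9 + 23 + 15 = 47
1 -> 2 -> 3: 14 + 15 = 29
1 -> 5 -> 3: 9 + 18 = 27
1 -> 3: 26
The minimum is 26.

26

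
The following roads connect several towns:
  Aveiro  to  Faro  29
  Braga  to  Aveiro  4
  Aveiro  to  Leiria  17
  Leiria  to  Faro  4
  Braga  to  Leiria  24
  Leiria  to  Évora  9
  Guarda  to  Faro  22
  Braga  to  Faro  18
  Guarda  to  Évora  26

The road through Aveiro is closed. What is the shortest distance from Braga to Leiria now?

Paths from Braga to Leiria avoiding Aveiro:
Braga-Faro-Leiria: 18 + 4 = 22
Braga-Leiria: 24
Braga-Faro-Guarda-Évora-Leiria: 18 + 22 + 26 + 9 = 75
Shortest: 22.

22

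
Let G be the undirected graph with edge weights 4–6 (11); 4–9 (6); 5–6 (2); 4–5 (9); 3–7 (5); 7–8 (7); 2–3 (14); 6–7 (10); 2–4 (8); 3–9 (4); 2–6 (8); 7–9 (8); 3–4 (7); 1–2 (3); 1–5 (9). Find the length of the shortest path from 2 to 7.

Comparing a few candidate routes:
2 → 4 → 3 → 7: 8 + 7 + 5 = 20
2 → 6 → 7: 8 + 10 = 18
2 → 3 → 7: 14 + 5 = 19
Shortest: 18.

18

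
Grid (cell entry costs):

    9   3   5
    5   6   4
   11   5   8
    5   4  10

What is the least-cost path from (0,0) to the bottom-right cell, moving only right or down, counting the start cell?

One optimal route is (0,0)→(0,1)→(1,1)→(2,1)→(3,1)→(3,2).
Its cost is 9 + 3 + 6 + 5 + 4 + 10 = 37.

37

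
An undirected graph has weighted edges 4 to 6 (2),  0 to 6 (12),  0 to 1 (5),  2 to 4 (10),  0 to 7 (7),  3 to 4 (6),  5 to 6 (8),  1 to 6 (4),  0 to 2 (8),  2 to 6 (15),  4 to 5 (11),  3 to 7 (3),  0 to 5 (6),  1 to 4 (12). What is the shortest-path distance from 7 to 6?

11

Some routes from 7 to 6:
7→0→5→6: 7 + 6 + 8 = 21
7→0→1→6: 7 + 5 + 4 = 16
7→3→4→6: 3 + 6 + 2 = 11
7→0→6: 7 + 12 = 19
Best route has total 11.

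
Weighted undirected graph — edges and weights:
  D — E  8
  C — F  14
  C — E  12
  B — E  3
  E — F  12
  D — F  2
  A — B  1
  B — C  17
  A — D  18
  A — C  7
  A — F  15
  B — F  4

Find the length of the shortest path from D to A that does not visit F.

Routes from D to A avoiding F:
D - E - B - A: 8 + 3 + 1 = 12
D - E - B - C - A: 8 + 3 + 17 + 7 = 35
D - E - C - B - A: 8 + 12 + 17 + 1 = 38
D - A: 18
D - E - C - A: 8 + 12 + 7 = 27
Shortest: 12.

12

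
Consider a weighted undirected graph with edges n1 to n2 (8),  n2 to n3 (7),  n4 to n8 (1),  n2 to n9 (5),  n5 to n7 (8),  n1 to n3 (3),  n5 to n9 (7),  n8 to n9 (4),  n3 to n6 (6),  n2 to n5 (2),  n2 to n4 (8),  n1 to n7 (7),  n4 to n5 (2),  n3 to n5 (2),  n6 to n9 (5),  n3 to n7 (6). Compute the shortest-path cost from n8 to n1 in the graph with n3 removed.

13

A few of the n8→n1 routes:
n8 -> n4 -> n2 -> n1: 1 + 8 + 8 = 17
n8 -> n9 -> n2 -> n1: 4 + 5 + 8 = 17
n8 -> n4 -> n5 -> n2 -> n1: 1 + 2 + 2 + 8 = 13
Best route has total 13.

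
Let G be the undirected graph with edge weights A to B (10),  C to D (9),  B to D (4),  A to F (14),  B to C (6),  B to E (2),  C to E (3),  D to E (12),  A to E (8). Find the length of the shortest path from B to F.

A few of the B→F routes:
B-A-F: 10 + 14 = 24
B-E-A-F: 2 + 8 + 14 = 24
B-C-E-A-F: 6 + 3 + 8 + 14 = 31
B-D-C-E-A-F: 4 + 9 + 3 + 8 + 14 = 38
The minimum is 24.

24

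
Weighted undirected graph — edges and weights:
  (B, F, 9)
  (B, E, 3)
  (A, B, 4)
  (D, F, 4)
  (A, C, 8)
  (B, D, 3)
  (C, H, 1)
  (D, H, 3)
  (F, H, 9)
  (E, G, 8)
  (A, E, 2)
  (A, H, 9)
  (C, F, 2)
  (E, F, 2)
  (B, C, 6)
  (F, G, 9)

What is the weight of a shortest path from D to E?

Comparing a few candidate routes:
D - H - C - F - E: 3 + 1 + 2 + 2 = 8
D - F - E: 4 + 2 = 6
D - B - E: 3 + 3 = 6
The minimum is 6.

6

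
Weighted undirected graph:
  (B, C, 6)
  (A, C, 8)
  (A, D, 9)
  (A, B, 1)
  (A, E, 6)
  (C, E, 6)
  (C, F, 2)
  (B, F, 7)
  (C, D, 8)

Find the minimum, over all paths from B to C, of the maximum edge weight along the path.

6

A few of the B→C routes:
B - A - E - C: max(1, 6, 6) = 6
B - F - C: max(7, 2) = 7
B - C: max(6) = 6
The minimum achievable maximum is 6.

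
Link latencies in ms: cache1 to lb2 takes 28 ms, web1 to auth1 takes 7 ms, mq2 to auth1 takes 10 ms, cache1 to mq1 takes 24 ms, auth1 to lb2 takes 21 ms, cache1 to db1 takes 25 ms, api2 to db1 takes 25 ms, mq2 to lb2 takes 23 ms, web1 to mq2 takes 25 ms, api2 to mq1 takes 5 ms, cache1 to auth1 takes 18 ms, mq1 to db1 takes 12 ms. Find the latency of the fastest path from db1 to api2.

17

Candidate routes:
db1→api2: 25
db1→cache1→mq1→api2: 25 + 24 + 5 = 54
db1→mq1→api2: 12 + 5 = 17
The minimum is 17 ms.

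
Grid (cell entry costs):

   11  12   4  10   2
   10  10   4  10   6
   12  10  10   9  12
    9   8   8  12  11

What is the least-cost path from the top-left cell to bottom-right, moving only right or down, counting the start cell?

68

Path (0,0) → (0,1) → (0,2) → (0,3) → (0,4) → (1,4) → (2,4) → (3,4): 11 + 12 + 4 + 10 + 2 + 6 + 12 + 11 = 68.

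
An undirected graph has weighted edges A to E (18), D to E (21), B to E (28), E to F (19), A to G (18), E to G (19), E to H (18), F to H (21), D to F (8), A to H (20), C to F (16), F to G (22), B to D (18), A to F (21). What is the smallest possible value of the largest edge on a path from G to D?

19

Checking several routes:
G→A→H→E→F→D: max(18, 20, 18, 19, 8) = 20
G→A→E→F→D: max(18, 18, 19, 8) = 19
G→E→F→D: max(19, 19, 8) = 19
Smallest bottleneck: 19.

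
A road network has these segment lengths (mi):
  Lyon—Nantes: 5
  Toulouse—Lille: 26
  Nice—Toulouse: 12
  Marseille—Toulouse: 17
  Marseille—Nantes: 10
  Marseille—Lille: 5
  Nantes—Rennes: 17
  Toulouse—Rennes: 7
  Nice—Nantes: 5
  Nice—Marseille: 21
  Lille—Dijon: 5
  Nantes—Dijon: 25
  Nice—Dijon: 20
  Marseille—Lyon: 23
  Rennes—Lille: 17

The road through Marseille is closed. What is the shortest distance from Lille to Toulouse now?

24

A few of the Lille→Toulouse routes:
Lille - Dijon - Nice - Toulouse: 5 + 20 + 12 = 37
Lille - Toulouse: 26
Lille - Dijon - Nantes - Nice - Toulouse: 5 + 25 + 5 + 12 = 47
Lille - Rennes - Toulouse: 17 + 7 = 24
Best route has total 24 mi.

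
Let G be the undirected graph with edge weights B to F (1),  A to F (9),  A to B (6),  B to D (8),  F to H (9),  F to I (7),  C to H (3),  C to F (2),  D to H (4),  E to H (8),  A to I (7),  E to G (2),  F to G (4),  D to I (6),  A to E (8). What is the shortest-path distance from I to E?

Comparing a few candidate routes:
I-A-E: 7 + 8 = 15
I-D-H-E: 6 + 4 + 8 = 18
I-F-C-H-E: 7 + 2 + 3 + 8 = 20
I-F-G-E: 7 + 4 + 2 = 13
I-A-B-F-G-E: 7 + 6 + 1 + 4 + 2 = 20
I-D-B-F-G-E: 6 + 8 + 1 + 4 + 2 = 21
The minimum is 13.

13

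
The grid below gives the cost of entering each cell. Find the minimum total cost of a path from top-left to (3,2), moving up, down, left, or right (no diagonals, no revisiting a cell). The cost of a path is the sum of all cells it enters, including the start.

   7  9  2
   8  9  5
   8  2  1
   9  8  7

31

Cheapest: [0,0]→[0,1]→[0,2]→[1,2]→[2,2]→[3,2]
  7 + 9 + 2 + 5 + 1 + 7 = 31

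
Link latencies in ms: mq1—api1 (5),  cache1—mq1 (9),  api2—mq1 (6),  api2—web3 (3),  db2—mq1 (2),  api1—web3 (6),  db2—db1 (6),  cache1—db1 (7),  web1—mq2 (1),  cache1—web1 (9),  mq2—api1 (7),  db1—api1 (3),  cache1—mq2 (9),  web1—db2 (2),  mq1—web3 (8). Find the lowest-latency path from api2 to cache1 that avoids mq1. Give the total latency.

Some routes from api2 to cache1 avoiding mq1:
api2→web3→api1→db1→cache1: 3 + 6 + 3 + 7 = 19
api2→web3→api1→mq2→cache1: 3 + 6 + 7 + 9 = 25
api2→web3→api1→mq2→web1→cache1: 3 + 6 + 7 + 1 + 9 = 26
The minimum is 19 ms.

19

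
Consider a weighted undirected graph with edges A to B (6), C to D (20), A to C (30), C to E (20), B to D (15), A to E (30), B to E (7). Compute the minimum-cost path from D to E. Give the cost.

22

Some routes from D to E:
D-C-A-B-E: 20 + 30 + 6 + 7 = 63
D-B-A-E: 15 + 6 + 30 = 51
D-B-E: 15 + 7 = 22
D-B-A-C-E: 15 + 6 + 30 + 20 = 71
D-C-E: 20 + 20 = 40
The minimum is 22.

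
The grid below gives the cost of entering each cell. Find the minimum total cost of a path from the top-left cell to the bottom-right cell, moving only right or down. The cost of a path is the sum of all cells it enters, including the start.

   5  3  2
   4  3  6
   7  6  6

22

Cheapest: (0,0) -> (0,1) -> (0,2) -> (1,2) -> (2,2)
  5 + 3 + 2 + 6 + 6 = 22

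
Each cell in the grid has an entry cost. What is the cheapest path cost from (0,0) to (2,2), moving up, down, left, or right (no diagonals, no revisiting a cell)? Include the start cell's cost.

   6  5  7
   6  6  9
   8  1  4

Cheapest: (0,0) → (0,1) → (1,1) → (2,1) → (2,2)
  6 + 5 + 6 + 1 + 4 = 22

22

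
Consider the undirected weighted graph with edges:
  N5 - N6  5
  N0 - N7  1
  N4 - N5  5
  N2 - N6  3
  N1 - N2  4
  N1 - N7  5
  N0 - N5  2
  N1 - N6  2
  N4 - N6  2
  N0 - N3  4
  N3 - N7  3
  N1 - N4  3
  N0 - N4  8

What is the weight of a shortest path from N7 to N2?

9

Some routes from N7 to N2:
N7 -> N1 -> N6 -> N2: 5 + 2 + 3 = 10
N7 -> N0 -> N5 -> N4 -> N6 -> N2: 1 + 2 + 5 + 2 + 3 = 13
N7 -> N0 -> N5 -> N6 -> N2: 1 + 2 + 5 + 3 = 11
N7 -> N1 -> N2: 5 + 4 = 9
N7 -> N1 -> N4 -> N6 -> N2: 5 + 3 + 2 + 3 = 13
The minimum is 9.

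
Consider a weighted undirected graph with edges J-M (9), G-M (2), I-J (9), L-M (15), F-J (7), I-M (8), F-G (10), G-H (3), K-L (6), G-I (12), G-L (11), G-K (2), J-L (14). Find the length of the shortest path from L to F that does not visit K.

21

Comparing a few candidate routes:
L→J→M→G→F: 14 + 9 + 2 + 10 = 35
L→G→F: 11 + 10 = 21
L→M→J→F: 15 + 9 + 7 = 31
L→M→G→F: 15 + 2 + 10 = 27
L→G→M→J→F: 11 + 2 + 9 + 7 = 29
L→J→F: 14 + 7 = 21
The minimum is 21.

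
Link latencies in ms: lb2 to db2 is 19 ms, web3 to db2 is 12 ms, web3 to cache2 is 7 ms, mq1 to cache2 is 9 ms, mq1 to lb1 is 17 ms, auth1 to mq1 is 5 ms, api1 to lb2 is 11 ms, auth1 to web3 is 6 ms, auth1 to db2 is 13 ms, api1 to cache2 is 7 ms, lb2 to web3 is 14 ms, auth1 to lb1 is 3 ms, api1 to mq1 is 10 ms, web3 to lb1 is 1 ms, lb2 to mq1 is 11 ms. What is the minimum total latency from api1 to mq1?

Checking several routes:
api1→lb2→mq1: 11 + 11 = 22
api1→cache2→web3→lb1→auth1→mq1: 7 + 7 + 1 + 3 + 5 = 23
api1→cache2→web3→auth1→mq1: 7 + 7 + 6 + 5 = 25
api1→cache2→mq1: 7 + 9 = 16
api1→mq1: 10
The minimum is 10 ms.

10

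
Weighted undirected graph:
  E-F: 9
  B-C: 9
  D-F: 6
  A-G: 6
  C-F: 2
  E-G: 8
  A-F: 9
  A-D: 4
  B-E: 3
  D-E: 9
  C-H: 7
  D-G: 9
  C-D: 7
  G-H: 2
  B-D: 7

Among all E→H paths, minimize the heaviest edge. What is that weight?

Comparing a few candidate routes:
E→B→D→F→C→H: max(3, 7, 6, 2, 7) = 7
E→B→D→A→G→H: max(3, 7, 4, 6, 2) = 7
E→B→D→C→H: max(3, 7, 7, 7) = 7
The minimum achievable maximum is 7.

7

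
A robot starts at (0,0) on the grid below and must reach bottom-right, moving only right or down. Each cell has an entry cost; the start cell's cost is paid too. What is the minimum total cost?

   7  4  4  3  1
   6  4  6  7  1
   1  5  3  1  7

27

Cheapest: (0,0) (0,1) (0,2) (0,3) (0,4) (1,4) (2,4)
  7 + 4 + 4 + 3 + 1 + 1 + 7 = 27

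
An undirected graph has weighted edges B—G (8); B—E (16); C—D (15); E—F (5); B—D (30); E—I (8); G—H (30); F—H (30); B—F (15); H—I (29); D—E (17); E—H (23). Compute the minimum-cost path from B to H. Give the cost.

Checking several routes:
B -> E -> H: 16 + 23 = 39
B -> F -> H: 15 + 30 = 45
B -> E -> F -> H: 16 + 5 + 30 = 51
B -> F -> E -> H: 15 + 5 + 23 = 43
B -> E -> I -> H: 16 + 8 + 29 = 53
B -> G -> H: 8 + 30 = 38
Best route has total 38.

38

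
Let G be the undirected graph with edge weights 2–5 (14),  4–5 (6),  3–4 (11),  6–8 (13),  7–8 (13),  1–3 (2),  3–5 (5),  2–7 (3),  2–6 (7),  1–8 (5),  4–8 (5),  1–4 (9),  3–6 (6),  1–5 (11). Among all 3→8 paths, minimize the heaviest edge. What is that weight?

A few of the 3→8 routes:
3 -> 5 -> 4 -> 8: max(5, 6, 5) = 6
3 -> 5 -> 4 -> 1 -> 8: max(5, 6, 9, 5) = 9
3 -> 4 -> 8: max(11, 5) = 11
3 -> 1 -> 8: max(2, 5) = 5
3 -> 4 -> 5 -> 1 -> 8: max(11, 6, 11, 5) = 11
3 -> 1 -> 4 -> 8: max(2, 9, 5) = 9
Best route has worst link 5.

5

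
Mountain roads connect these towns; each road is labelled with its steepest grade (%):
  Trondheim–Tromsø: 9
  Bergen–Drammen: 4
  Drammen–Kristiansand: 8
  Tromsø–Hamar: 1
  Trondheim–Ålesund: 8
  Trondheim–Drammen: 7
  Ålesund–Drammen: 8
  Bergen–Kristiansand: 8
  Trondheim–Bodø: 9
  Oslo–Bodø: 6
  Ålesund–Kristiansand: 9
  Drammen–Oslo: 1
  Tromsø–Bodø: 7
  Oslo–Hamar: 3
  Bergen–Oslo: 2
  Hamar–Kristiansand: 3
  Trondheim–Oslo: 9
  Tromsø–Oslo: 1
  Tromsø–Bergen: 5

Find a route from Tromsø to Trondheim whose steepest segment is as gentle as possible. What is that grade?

7

Checking several routes:
Tromsø → Oslo → Drammen → Trondheim: max(1, 1, 7) = 7
Tromsø → Bergen → Oslo → Drammen → Trondheim: max(5, 2, 1, 7) = 7
Tromsø → Bergen → Drammen → Trondheim: max(5, 4, 7) = 7
Smallest bottleneck: 7%.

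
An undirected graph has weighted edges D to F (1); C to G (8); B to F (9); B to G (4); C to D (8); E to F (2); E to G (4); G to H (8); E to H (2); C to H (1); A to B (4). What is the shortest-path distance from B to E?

A few of the B→E routes:
B → G → C → H → E: 4 + 8 + 1 + 2 = 15
B → G → E: 4 + 4 = 8
B → G → C → D → F → E: 4 + 8 + 8 + 1 + 2 = 23
B → G → H → E: 4 + 8 + 2 = 14
B → F → D → C → H → E: 9 + 1 + 8 + 1 + 2 = 21
B → F → E: 9 + 2 = 11
The minimum is 8.

8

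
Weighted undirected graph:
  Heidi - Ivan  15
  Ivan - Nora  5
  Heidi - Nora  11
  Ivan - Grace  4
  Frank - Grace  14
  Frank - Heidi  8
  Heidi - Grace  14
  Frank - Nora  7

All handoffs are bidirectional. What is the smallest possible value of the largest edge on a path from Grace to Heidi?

8

A few of the Grace→Heidi routes:
Grace→Heidi: max(14) = 14
Grace→Ivan→Nora→Frank→Heidi: max(4, 5, 7, 8) = 8
Grace→Ivan→Nora→Heidi: max(4, 5, 11) = 11
Grace→Frank→Nora→Heidi: max(14, 7, 11) = 14
Grace→Frank→Heidi: max(14, 8) = 14
Smallest bottleneck: 8.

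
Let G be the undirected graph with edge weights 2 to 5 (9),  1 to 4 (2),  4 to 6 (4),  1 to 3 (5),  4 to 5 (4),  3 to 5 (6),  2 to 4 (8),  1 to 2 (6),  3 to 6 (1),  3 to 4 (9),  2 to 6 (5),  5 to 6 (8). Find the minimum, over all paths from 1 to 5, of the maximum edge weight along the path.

4

Comparing a few candidate routes:
1 -> 4 -> 5: max(2, 4) = 4
1 -> 2 -> 6 -> 4 -> 5: max(6, 5, 4, 4) = 6
1 -> 4 -> 6 -> 3 -> 5: max(2, 4, 1, 6) = 6
1 -> 3 -> 6 -> 4 -> 5: max(5, 1, 4, 4) = 5
1 -> 3 -> 5: max(5, 6) = 6
1 -> 2 -> 6 -> 3 -> 5: max(6, 5, 1, 6) = 6
Best route has worst link 4.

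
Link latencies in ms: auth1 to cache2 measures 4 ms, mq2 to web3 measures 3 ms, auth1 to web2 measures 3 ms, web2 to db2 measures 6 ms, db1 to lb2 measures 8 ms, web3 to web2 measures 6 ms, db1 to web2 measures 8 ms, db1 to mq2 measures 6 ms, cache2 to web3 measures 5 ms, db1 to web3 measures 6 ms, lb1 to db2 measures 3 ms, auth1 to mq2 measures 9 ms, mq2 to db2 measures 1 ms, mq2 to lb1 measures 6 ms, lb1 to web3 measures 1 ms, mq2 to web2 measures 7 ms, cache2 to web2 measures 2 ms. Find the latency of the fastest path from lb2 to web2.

16

A few of the lb2→web2 routes:
lb2 -> db1 -> mq2 -> web2: 8 + 6 + 7 = 21
lb2 -> db1 -> web2: 8 + 8 = 16
lb2 -> db1 -> mq2 -> db2 -> web2: 8 + 6 + 1 + 6 = 21
lb2 -> db1 -> web3 -> web2: 8 + 6 + 6 = 20
Best route has total 16 ms.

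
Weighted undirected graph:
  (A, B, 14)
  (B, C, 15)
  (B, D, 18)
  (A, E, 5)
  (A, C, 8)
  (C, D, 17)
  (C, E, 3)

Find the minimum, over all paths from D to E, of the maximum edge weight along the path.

Checking several routes:
D - B - A - C - E: max(18, 14, 8, 3) = 18
D - B - A - E: max(18, 14, 5) = 18
D - C - A - E: max(17, 8, 5) = 17
D - C - E: max(17, 3) = 17
D - C - B - A - E: max(17, 15, 14, 5) = 17
Best route has worst link 17.

17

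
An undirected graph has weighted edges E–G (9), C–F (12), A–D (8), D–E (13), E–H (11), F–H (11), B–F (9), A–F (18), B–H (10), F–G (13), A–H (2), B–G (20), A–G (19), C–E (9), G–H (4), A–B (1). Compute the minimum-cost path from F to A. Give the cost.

10

Checking several routes:
F -> H -> A: 11 + 2 = 13
F -> A: 18
F -> B -> A: 9 + 1 = 10
The minimum is 10.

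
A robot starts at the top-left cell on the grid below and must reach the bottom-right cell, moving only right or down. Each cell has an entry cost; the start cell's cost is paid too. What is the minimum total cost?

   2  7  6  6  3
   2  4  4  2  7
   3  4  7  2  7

23

Take (0,0)→(1,0)→(1,1)→(1,2)→(1,3)→(2,3)→(2,4) for a total of 2 + 2 + 4 + 4 + 2 + 2 + 7 = 23.
For comparison, the top-then-right route costs 38.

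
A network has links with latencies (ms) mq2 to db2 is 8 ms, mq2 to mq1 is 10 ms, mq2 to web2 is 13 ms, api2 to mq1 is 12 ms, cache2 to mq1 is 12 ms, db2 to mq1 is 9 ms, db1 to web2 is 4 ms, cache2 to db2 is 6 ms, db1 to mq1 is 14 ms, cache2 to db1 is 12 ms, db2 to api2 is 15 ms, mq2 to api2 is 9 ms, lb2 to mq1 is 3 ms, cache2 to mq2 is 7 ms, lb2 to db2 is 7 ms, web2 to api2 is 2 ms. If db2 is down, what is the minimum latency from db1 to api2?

6

Comparing a few candidate routes:
db1→web2→mq2→api2: 4 + 13 + 9 = 26
db1→mq1→api2: 14 + 12 = 26
db1→cache2→mq2→web2→api2: 12 + 7 + 13 + 2 = 34
db1→cache2→mq2→api2: 12 + 7 + 9 = 28
db1→mq1→mq2→api2: 14 + 10 + 9 = 33
db1→web2→api2: 4 + 2 = 6
Shortest: 6 ms.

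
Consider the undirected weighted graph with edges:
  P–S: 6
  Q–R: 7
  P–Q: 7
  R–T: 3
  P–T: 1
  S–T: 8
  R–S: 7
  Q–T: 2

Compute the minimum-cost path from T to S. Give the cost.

7

Checking several routes:
T→R→S: 3 + 7 = 10
T→Q→P→S: 2 + 7 + 6 = 15
T→S: 8
T→P→S: 1 + 6 = 7
T→Q→R→S: 2 + 7 + 7 = 16
Best route has total 7.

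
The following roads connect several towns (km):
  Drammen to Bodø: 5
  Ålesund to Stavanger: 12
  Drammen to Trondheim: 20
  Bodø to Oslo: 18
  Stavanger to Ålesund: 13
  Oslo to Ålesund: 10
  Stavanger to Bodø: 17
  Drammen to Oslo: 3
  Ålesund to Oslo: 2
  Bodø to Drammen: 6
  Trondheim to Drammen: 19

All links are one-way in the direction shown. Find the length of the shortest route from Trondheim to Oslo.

Candidate routes:
Trondheim→Drammen→Bodø→Oslo: 19 + 5 + 18 = 42
Trondheim→Drammen→Oslo: 19 + 3 = 22
Shortest: 22 km.

22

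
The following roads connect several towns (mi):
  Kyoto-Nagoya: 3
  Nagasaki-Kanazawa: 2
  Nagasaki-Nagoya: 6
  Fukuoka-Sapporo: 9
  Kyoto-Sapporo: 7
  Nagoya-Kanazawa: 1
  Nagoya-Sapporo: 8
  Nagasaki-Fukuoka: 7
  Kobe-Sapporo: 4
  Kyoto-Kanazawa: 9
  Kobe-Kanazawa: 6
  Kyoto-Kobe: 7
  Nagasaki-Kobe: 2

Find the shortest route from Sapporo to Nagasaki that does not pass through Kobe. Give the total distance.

A few of the Sapporo→Nagasaki routes:
Sapporo - Nagoya - Kanazawa - Nagasaki: 8 + 1 + 2 = 11
Sapporo - Nagoya - Nagasaki: 8 + 6 = 14
Sapporo - Kyoto - Nagoya - Kanazawa - Nagasaki: 7 + 3 + 1 + 2 = 13
The minimum is 11 mi.

11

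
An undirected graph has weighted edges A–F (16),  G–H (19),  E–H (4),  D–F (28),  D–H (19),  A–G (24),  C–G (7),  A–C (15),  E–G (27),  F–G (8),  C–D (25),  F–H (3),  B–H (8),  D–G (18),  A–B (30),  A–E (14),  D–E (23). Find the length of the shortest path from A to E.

14

Checking several routes:
A→G→F→H→E: 24 + 8 + 3 + 4 = 39
A→F→H→E: 16 + 3 + 4 = 23
A→C→G→F→H→E: 15 + 7 + 8 + 3 + 4 = 37
A→E: 14
A→B→H→E: 30 + 8 + 4 = 42
Shortest: 14.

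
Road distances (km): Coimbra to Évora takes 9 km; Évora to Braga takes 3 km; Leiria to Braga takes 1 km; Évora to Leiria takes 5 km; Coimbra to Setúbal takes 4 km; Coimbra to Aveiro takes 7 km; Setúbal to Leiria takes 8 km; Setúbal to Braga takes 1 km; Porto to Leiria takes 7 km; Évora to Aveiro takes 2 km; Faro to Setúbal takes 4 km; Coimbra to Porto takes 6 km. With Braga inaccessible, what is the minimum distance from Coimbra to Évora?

9

Candidate routes:
Coimbra→Setúbal→Leiria→Évora: 4 + 8 + 5 = 17
Coimbra→Porto→Leiria→Évora: 6 + 7 + 5 = 18
Coimbra→Aveiro→Évora: 7 + 2 = 9
Coimbra→Évora: 9
Best route has total 9 km.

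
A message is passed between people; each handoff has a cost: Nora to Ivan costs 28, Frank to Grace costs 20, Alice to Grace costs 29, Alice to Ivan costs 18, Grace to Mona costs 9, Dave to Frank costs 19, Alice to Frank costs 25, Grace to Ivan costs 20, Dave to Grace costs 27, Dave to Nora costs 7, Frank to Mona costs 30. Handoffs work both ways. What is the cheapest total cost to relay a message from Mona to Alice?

38

A few of the Mona→Alice routes:
Mona -> Grace -> Ivan -> Alice: 9 + 20 + 18 = 47
Mona -> Grace -> Frank -> Alice: 9 + 20 + 25 = 54
Mona -> Grace -> Alice: 9 + 29 = 38
Mona -> Frank -> Alice: 30 + 25 = 55
Best route has total 38.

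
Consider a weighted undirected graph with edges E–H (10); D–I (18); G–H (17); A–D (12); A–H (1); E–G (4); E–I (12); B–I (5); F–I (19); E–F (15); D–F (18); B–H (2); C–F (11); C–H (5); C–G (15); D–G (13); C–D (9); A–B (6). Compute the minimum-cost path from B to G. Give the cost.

16

Comparing a few candidate routes:
B -> I -> E -> G: 5 + 12 + 4 = 21
B -> A -> H -> E -> G: 6 + 1 + 10 + 4 = 21
B -> H -> E -> G: 2 + 10 + 4 = 16
B -> H -> G: 2 + 17 = 19
Shortest: 16.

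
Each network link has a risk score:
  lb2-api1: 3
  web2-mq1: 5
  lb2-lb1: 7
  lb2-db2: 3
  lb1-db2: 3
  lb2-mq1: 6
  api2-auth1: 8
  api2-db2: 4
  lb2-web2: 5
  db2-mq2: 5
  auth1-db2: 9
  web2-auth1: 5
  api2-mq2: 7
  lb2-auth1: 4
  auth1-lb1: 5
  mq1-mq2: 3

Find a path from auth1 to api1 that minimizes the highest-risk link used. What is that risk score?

A few of the auth1→api1 routes:
auth1 → web2 → mq1 → mq2 → db2 → lb2 → api1: max(5, 5, 3, 5, 3, 3) = 5
auth1 → lb2 → api1: max(4, 3) = 4
auth1 → web2 → lb2 → api1: max(5, 5, 3) = 5
The minimum achievable maximum is 4.

4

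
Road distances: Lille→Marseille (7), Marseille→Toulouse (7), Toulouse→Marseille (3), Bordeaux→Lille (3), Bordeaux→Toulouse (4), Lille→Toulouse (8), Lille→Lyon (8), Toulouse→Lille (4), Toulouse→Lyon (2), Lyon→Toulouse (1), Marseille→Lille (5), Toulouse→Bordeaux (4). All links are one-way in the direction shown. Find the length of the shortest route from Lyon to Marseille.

Paths from Lyon to Marseille:
Lyon - Toulouse - Lille - Marseille: 1 + 4 + 7 = 12
Lyon - Toulouse - Marseille: 1 + 3 = 4
Lyon - Toulouse - Bordeaux - Lille - Marseille: 1 + 4 + 3 + 7 = 15
Shortest: 4.

4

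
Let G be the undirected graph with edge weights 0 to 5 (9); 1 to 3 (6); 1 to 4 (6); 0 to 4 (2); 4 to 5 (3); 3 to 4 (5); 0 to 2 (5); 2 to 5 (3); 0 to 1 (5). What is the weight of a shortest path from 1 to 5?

9

Comparing a few candidate routes:
1→0→2→5: 5 + 5 + 3 = 13
1→4→5: 6 + 3 = 9
1→0→4→5: 5 + 2 + 3 = 10
1→4→0→2→5: 6 + 2 + 5 + 3 = 16
1→3→4→5: 6 + 5 + 3 = 14
1→0→5: 5 + 9 = 14
Best route has total 9.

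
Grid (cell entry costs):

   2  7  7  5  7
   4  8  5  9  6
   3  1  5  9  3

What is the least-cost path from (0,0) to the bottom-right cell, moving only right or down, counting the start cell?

One optimal route is (0,0) → (1,0) → (2,0) → (2,1) → (2,2) → (2,3) → (2,4).
Its cost is 2 + 4 + 3 + 1 + 5 + 9 + 3 = 27.
For comparison, the top-then-right route costs 37.

27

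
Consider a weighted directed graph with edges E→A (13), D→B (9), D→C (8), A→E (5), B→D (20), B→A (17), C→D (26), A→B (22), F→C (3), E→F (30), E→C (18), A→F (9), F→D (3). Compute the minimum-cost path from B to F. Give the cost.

26

Paths from B to F:
B -> A -> E -> F: 17 + 5 + 30 = 52
B -> A -> F: 17 + 9 = 26
Shortest: 26.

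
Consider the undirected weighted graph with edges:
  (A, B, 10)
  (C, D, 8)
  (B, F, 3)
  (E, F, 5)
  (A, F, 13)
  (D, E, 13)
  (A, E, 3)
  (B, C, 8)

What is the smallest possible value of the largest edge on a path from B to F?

3

Comparing a few candidate routes:
B → A → F: max(10, 13) = 13
B → F: max(3) = 3
B → C → D → E → A → F: max(8, 8, 13, 3, 13) = 13
B → A → E → F: max(10, 3, 5) = 10
Smallest bottleneck: 3.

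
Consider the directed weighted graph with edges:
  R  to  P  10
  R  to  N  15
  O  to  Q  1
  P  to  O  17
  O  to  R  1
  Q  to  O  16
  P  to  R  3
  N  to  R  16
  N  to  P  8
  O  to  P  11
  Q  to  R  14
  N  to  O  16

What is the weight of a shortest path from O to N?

Routes from O to N:
O→Q→R→N: 1 + 14 + 15 = 30
O→R→N: 1 + 15 = 16
O→P→R→N: 11 + 3 + 15 = 29
Best route has total 16.

16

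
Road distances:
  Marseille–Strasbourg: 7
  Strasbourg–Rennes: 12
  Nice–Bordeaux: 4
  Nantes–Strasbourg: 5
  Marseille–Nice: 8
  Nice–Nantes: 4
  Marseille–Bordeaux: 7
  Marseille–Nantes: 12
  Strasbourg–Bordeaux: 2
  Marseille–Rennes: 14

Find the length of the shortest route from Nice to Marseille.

A few of the Nice→Marseille routes:
Nice - Bordeaux - Marseille: 4 + 7 = 11
Nice - Nantes - Marseille: 4 + 12 = 16
Nice - Bordeaux - Strasbourg - Marseille: 4 + 2 + 7 = 13
Nice - Marseille: 8
Best route has total 8.

8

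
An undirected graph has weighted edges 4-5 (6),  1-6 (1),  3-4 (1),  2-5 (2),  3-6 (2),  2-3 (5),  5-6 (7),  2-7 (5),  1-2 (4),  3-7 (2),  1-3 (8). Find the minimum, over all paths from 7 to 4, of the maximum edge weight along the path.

Checking several routes:
7 → 3 → 2 → 5 → 4: max(2, 5, 2, 6) = 6
7 → 2 → 5 → 4: max(5, 2, 6) = 6
7 → 2 → 1 → 6 → 3 → 4: max(5, 4, 1, 2, 1) = 5
7 → 3 → 4: max(2, 1) = 2
7 → 3 → 6 → 1 → 2 → 5 → 4: max(2, 2, 1, 4, 2, 6) = 6
7 → 2 → 3 → 4: max(5, 5, 1) = 5
The minimum achievable maximum is 2.

2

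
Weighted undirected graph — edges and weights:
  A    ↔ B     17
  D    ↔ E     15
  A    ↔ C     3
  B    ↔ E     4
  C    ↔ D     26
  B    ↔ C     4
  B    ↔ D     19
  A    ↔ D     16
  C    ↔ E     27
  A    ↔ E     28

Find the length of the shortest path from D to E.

Checking several routes:
D → E: 15
D → A → C → B → E: 16 + 3 + 4 + 4 = 27
D → B → E: 19 + 4 = 23
Shortest: 15.

15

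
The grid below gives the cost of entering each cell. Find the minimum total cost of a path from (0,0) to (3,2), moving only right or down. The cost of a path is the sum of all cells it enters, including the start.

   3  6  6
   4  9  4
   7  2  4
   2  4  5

25

Best path: [0,0] [1,0] [2,0] [2,1] [2,2] [3,2]
Cost: 3 + 4 + 7 + 2 + 4 + 5 = 25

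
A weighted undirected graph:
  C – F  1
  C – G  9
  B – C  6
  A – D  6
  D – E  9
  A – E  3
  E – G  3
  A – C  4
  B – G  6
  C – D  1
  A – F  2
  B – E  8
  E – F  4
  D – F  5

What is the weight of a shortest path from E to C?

Comparing a few candidate routes:
E - F - D - C: 4 + 5 + 1 = 10
E - F - C: 4 + 1 = 5
E - A - F - C: 3 + 2 + 1 = 6
E - A - C: 3 + 4 = 7
E - A - D - C: 3 + 6 + 1 = 10
Best route has total 5.

5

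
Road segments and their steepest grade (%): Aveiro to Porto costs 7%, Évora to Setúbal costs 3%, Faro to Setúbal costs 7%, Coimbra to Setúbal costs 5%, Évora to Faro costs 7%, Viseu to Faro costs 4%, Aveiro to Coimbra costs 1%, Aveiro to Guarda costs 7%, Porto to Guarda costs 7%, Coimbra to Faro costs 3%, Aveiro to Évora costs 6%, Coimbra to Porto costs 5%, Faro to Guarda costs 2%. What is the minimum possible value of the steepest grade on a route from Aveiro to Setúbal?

Some routes from Aveiro to Setúbal:
Aveiro-Guarda-Porto-Coimbra-Faro-Setúbal: max(7, 7, 5, 3, 7) = 7
Aveiro-Guarda-Porto-Coimbra-Setúbal: max(7, 7, 5, 5) = 7
Aveiro-Guarda-Faro-Évora-Setúbal: max(7, 2, 7, 3) = 7
Aveiro-Guarda-Porto-Coimbra-Faro-Évora-Setúbal: max(7, 7, 5, 3, 7, 3) = 7
Aveiro-Coimbra-Setúbal: max(1, 5) = 5
Aveiro-Évora-Setúbal: max(6, 3) = 6
Best route has worst link 5%.

5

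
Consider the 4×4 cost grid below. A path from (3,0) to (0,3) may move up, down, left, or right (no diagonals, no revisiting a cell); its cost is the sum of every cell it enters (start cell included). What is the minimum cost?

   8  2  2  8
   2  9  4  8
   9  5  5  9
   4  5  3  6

Path (3,0) → (3,1) → (3,2) → (2,2) → (1,2) → (0,2) → (0,3): 4 + 5 + 3 + 5 + 4 + 2 + 8 = 31.

31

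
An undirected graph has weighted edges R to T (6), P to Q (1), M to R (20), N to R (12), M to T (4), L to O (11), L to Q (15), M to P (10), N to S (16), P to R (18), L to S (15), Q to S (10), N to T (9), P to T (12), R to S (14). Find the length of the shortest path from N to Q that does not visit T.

26

A few of the N→Q routes:
N-R-M-P-Q: 12 + 20 + 10 + 1 = 43
N-R-P-Q: 12 + 18 + 1 = 31
N-R-S-Q: 12 + 14 + 10 = 36
N-S-Q: 16 + 10 = 26
N-S-R-P-Q: 16 + 14 + 18 + 1 = 49
N-S-L-Q: 16 + 15 + 15 = 46
The minimum is 26.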